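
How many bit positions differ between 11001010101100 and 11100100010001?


XOR: 00101110111101
Count of 1s: 9

9


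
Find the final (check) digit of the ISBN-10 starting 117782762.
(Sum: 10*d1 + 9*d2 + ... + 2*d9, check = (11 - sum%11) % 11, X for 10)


Weighted sum: 232
232 mod 11 = 1

Check digit: X


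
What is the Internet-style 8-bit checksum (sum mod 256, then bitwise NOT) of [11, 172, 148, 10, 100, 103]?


Sum = 544 mod 256 = 32
Complement = 223

223


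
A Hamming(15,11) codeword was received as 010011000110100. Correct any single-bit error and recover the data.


Syndrome = 13: error at position 13

Data: 01100110000 (corrected bit 13)


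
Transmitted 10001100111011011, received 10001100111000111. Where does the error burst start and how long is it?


XOR: 00000000000011100

Burst at position 12, length 3


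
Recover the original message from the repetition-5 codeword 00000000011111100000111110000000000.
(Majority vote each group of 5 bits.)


Groups: 00000, 00001, 11111, 00000, 11111, 00000, 00000
Majority votes: 0010100

0010100


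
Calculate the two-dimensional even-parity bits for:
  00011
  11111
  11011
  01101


Row parities: 0101
Column parities: 01010

Row P: 0101, Col P: 01010, Corner: 0


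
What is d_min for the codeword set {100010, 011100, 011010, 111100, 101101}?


Comparing all pairs, minimum distance: 1
Can detect 0 errors, correct 0 errors

1


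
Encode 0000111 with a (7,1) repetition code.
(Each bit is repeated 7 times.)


Each bit -> 7 copies

0000000000000000000000000000111111111111111111111


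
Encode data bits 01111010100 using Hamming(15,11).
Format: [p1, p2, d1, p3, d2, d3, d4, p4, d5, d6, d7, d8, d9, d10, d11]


Parity bits: p1=1, p2=1, p3=0, p4=1

110011111010100


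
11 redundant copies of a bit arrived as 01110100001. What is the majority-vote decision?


Ones: 5 out of 11
Threshold: 6

0 (5/11 voted 1)


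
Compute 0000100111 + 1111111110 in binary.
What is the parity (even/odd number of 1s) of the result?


0000100111 = 39
1111111110 = 1022
Sum = 1061 = 10000100101
1s count = 4

even parity (4 ones in 10000100101)


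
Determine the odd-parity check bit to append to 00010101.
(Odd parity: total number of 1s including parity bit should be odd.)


Number of 1s in data: 3
Parity bit: 0

0


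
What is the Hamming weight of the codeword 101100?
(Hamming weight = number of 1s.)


Counting 1s in 101100

3


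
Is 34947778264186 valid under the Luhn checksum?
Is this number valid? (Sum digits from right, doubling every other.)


Luhn sum = 80
80 mod 10 = 0

Valid (Luhn sum mod 10 = 0)


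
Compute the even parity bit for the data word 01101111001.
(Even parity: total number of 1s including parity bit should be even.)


Number of 1s in data: 7
Parity bit: 1

1


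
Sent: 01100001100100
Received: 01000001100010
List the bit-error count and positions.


XOR: 00100000000110

3 error(s) at position(s): 2, 11, 12


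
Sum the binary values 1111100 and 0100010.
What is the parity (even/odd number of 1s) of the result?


1111100 = 124
0100010 = 34
Sum = 158 = 10011110
1s count = 5

odd parity (5 ones in 10011110)


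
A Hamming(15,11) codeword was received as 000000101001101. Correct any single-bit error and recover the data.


Syndrome = 0: no error detected

Data: 00011001101 (no errors)


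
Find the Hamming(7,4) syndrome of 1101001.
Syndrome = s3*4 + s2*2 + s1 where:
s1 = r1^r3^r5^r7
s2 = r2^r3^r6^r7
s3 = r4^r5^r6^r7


s1=0, s2=0, s3=0

Syndrome = 0 (no error)


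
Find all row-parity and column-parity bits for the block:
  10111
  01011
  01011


Row parities: 011
Column parities: 10111

Row P: 011, Col P: 10111, Corner: 0


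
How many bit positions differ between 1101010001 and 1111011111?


XOR: 0010001110
Count of 1s: 4

4


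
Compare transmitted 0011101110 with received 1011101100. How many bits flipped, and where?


XOR: 1000000010

2 error(s) at position(s): 0, 8


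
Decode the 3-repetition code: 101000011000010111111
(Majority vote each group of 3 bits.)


Groups: 101, 000, 011, 000, 010, 111, 111
Majority votes: 1010011

1010011


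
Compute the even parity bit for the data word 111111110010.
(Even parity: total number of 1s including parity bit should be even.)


Number of 1s in data: 9
Parity bit: 1

1


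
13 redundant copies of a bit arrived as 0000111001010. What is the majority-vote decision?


Ones: 5 out of 13
Threshold: 7

0 (5/13 voted 1)


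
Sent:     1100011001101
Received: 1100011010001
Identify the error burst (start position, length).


XOR: 0000000011100

Burst at position 8, length 3


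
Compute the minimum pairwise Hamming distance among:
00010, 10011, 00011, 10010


Comparing all pairs, minimum distance: 1
Can detect 0 errors, correct 0 errors

1


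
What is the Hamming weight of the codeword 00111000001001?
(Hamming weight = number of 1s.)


Counting 1s in 00111000001001

5


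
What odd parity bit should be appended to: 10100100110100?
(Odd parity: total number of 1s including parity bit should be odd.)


Number of 1s in data: 6
Parity bit: 1

1


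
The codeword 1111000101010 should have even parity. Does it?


Number of 1s: 7

No, parity error (7 ones)


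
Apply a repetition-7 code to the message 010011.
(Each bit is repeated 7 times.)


Each bit -> 7 copies

000000011111110000000000000011111111111111


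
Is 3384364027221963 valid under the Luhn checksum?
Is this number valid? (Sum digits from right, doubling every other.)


Luhn sum = 74
74 mod 10 = 4

Invalid (Luhn sum mod 10 = 4)


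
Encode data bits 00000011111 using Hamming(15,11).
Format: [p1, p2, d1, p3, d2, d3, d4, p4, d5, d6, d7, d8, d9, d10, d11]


Parity bits: p1=1, p2=1, p3=0, p4=1

110000010011111


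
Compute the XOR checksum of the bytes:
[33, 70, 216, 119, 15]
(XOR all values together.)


XOR chain: 33 ^ 70 ^ 216 ^ 119 ^ 15 = 199

199


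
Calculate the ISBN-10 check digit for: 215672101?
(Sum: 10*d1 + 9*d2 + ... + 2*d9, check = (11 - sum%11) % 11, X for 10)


Weighted sum: 169
169 mod 11 = 4

Check digit: 7


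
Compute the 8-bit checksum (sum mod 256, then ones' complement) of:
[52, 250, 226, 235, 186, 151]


Sum = 1100 mod 256 = 76
Complement = 179

179


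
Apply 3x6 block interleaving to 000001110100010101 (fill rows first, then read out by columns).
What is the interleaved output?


Matrix:
  000001
  110100
  010101
Read columns: 010011000011000101

010011000011000101


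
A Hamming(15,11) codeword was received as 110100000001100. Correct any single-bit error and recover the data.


Syndrome = 6: error at position 6

Data: 00100001100 (corrected bit 6)


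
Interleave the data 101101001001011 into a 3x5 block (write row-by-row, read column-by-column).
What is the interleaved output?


Matrix:
  10110
  10010
  01011
Read columns: 110001100111001

110001100111001


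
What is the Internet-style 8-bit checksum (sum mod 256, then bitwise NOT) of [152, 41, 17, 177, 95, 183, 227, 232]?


Sum = 1124 mod 256 = 100
Complement = 155

155


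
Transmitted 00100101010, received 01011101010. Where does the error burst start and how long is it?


XOR: 01111000000

Burst at position 1, length 4


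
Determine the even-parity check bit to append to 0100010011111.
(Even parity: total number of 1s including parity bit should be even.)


Number of 1s in data: 7
Parity bit: 1

1


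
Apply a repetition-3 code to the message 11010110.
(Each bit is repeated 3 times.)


Each bit -> 3 copies

111111000111000111111000


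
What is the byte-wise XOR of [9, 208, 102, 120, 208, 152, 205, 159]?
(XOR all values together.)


XOR chain: 9 ^ 208 ^ 102 ^ 120 ^ 208 ^ 152 ^ 205 ^ 159 = 221

221


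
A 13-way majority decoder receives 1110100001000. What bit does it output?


Ones: 5 out of 13
Threshold: 7

0 (5/13 voted 1)


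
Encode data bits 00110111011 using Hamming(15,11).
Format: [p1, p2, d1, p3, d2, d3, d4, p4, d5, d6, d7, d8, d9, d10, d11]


Parity bits: p1=1, p2=0, p3=1, p4=1

100101110111011


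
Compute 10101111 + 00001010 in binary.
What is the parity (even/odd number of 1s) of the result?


10101111 = 175
00001010 = 10
Sum = 185 = 10111001
1s count = 5

odd parity (5 ones in 10111001)


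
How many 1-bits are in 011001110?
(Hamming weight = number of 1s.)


Counting 1s in 011001110

5


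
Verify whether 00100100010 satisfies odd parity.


Number of 1s: 3

Yes, parity is correct (3 ones)


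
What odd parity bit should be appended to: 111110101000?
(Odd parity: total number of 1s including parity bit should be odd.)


Number of 1s in data: 7
Parity bit: 0

0


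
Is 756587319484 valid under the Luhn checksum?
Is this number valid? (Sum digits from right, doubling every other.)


Luhn sum = 63
63 mod 10 = 3

Invalid (Luhn sum mod 10 = 3)


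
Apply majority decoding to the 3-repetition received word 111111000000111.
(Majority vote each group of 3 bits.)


Groups: 111, 111, 000, 000, 111
Majority votes: 11001

11001


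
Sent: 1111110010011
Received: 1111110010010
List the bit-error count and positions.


XOR: 0000000000001

1 error(s) at position(s): 12


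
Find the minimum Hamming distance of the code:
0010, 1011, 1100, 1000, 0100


Comparing all pairs, minimum distance: 1
Can detect 0 errors, correct 0 errors

1


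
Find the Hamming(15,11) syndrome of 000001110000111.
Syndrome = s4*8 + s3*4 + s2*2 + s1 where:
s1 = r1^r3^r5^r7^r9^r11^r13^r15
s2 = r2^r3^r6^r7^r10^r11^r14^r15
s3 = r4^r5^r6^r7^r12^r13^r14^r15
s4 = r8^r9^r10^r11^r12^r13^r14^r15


s1=1, s2=0, s3=1, s4=0

Syndrome = 5 (error at position 5)


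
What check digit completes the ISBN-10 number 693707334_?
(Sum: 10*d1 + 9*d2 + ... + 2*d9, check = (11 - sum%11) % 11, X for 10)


Weighted sum: 278
278 mod 11 = 3

Check digit: 8


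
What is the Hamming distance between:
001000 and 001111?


XOR: 000111
Count of 1s: 3

3


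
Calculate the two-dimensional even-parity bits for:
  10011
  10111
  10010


Row parities: 100
Column parities: 10110

Row P: 100, Col P: 10110, Corner: 1


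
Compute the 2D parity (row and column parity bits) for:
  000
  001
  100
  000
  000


Row parities: 01100
Column parities: 101

Row P: 01100, Col P: 101, Corner: 0


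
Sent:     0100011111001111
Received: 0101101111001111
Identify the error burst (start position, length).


XOR: 0001110000000000

Burst at position 3, length 3


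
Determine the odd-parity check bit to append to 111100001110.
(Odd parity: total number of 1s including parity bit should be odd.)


Number of 1s in data: 7
Parity bit: 0

0


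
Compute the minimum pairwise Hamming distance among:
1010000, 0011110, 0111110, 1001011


Comparing all pairs, minimum distance: 1
Can detect 0 errors, correct 0 errors

1


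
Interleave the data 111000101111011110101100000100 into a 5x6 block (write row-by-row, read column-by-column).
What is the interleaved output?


Matrix:
  111000
  101111
  011110
  101100
  000100
Read columns: 110101010011110011110110001000

110101010011110011110110001000


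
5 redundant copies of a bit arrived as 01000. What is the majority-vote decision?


Ones: 1 out of 5
Threshold: 3

0 (1/5 voted 1)


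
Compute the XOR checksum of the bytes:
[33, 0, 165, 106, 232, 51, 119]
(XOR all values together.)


XOR chain: 33 ^ 0 ^ 165 ^ 106 ^ 232 ^ 51 ^ 119 = 66

66


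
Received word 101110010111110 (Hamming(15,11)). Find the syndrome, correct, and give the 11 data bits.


Syndrome = 5: error at position 5

Data: 10000111110 (corrected bit 5)


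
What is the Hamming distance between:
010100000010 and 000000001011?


XOR: 010100001001
Count of 1s: 4

4


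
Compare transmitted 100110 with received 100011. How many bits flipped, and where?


XOR: 000101

2 error(s) at position(s): 3, 5


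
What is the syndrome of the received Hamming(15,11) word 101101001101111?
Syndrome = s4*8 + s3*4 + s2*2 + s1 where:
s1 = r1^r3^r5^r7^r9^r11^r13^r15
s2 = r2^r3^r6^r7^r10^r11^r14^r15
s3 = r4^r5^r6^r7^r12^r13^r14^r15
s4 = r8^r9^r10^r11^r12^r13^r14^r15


s1=1, s2=1, s3=0, s4=0

Syndrome = 3 (error at position 3)


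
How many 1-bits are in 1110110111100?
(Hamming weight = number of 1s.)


Counting 1s in 1110110111100

9


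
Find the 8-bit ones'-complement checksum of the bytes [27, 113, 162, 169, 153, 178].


Sum = 802 mod 256 = 34
Complement = 221

221


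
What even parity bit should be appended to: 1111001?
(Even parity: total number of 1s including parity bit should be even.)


Number of 1s in data: 5
Parity bit: 1

1


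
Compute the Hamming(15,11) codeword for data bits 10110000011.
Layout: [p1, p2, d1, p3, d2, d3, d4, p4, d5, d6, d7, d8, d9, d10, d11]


Parity bits: p1=1, p2=1, p3=0, p4=0

111001100000011


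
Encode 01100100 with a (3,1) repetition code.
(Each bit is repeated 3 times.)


Each bit -> 3 copies

000111111000000111000000


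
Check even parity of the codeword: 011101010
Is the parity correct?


Number of 1s: 5

No, parity error (5 ones)


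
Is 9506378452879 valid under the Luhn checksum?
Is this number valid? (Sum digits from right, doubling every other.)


Luhn sum = 68
68 mod 10 = 8

Invalid (Luhn sum mod 10 = 8)


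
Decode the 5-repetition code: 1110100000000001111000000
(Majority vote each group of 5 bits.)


Groups: 11101, 00000, 00000, 11110, 00000
Majority votes: 10010

10010


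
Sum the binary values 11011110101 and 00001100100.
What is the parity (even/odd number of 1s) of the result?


11011110101 = 1781
00001100100 = 100
Sum = 1881 = 11101011001
1s count = 7

odd parity (7 ones in 11101011001)


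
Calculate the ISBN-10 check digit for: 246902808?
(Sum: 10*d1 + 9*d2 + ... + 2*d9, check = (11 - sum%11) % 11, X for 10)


Weighted sum: 225
225 mod 11 = 5

Check digit: 6


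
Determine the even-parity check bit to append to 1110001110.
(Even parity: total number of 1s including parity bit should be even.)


Number of 1s in data: 6
Parity bit: 0

0


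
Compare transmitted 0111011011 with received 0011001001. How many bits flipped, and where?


XOR: 0100010010

3 error(s) at position(s): 1, 5, 8


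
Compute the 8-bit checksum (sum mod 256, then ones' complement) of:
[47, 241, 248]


Sum = 536 mod 256 = 24
Complement = 231

231


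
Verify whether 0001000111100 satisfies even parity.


Number of 1s: 5

No, parity error (5 ones)


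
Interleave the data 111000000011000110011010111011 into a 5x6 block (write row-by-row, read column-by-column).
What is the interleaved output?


Matrix:
  111000
  000011
  000110
  011010
  111011
Read columns: 100011001110011001000111101001

100011001110011001000111101001


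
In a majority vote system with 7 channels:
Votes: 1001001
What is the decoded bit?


Ones: 3 out of 7
Threshold: 4

0 (3/7 voted 1)


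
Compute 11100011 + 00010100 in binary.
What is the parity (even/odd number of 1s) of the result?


11100011 = 227
00010100 = 20
Sum = 247 = 11110111
1s count = 7

odd parity (7 ones in 11110111)


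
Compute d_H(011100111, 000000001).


XOR: 011100110
Count of 1s: 5

5


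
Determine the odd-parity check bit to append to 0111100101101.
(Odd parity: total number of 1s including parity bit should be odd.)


Number of 1s in data: 8
Parity bit: 1

1


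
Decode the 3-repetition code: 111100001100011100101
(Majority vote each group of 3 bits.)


Groups: 111, 100, 001, 100, 011, 100, 101
Majority votes: 1000101

1000101


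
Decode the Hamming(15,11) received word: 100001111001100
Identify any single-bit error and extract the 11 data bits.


Syndrome = 0: no error detected

Data: 00111001100 (no errors)


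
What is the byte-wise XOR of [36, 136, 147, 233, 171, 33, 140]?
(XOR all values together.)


XOR chain: 36 ^ 136 ^ 147 ^ 233 ^ 171 ^ 33 ^ 140 = 208

208


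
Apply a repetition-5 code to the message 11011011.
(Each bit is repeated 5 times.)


Each bit -> 5 copies

1111111111000001111111111000001111111111


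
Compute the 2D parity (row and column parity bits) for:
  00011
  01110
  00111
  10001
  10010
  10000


Row parities: 011001
Column parities: 11001

Row P: 011001, Col P: 11001, Corner: 1


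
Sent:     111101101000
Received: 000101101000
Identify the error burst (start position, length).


XOR: 111000000000

Burst at position 0, length 3


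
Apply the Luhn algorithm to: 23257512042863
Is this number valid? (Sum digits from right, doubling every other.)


Luhn sum = 52
52 mod 10 = 2

Invalid (Luhn sum mod 10 = 2)


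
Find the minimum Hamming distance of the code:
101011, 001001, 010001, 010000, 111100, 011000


Comparing all pairs, minimum distance: 1
Can detect 0 errors, correct 0 errors

1


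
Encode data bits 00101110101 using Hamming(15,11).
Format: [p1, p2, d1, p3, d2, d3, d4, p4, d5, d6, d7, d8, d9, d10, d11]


Parity bits: p1=0, p2=0, p3=1, p4=1

000101011110101


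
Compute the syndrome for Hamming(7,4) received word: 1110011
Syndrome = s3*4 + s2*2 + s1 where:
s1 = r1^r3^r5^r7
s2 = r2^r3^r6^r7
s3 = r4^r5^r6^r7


s1=1, s2=0, s3=0

Syndrome = 1 (error at position 1)


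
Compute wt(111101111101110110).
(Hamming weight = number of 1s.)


Counting 1s in 111101111101110110

14


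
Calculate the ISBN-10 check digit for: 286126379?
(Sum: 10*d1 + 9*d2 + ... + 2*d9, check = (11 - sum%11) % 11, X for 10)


Weighted sum: 240
240 mod 11 = 9

Check digit: 2


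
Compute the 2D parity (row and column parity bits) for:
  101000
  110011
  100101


Row parities: 001
Column parities: 111110

Row P: 001, Col P: 111110, Corner: 1


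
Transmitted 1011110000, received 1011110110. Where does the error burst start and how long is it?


XOR: 0000000110

Burst at position 7, length 2


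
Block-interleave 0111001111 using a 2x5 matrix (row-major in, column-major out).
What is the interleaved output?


Matrix:
  01110
  01111
Read columns: 0011111101

0011111101


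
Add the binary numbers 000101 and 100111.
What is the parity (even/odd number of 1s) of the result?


000101 = 5
100111 = 39
Sum = 44 = 101100
1s count = 3

odd parity (3 ones in 101100)


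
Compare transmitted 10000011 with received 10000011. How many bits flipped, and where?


XOR: 00000000

0 errors (received matches sent)


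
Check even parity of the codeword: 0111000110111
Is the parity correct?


Number of 1s: 8

Yes, parity is correct (8 ones)


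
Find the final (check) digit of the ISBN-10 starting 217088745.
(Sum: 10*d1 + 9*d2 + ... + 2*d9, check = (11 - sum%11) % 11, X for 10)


Weighted sum: 223
223 mod 11 = 3

Check digit: 8


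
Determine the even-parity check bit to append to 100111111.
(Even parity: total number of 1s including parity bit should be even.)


Number of 1s in data: 7
Parity bit: 1

1


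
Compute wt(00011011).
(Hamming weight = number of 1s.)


Counting 1s in 00011011

4


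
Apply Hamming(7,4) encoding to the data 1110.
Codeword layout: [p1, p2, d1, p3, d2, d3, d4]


Parity bits: p1=0, p2=0, p3=0

0010110


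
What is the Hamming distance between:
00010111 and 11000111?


XOR: 11010000
Count of 1s: 3

3


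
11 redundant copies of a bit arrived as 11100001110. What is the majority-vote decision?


Ones: 6 out of 11
Threshold: 6

1 (6/11 voted 1)


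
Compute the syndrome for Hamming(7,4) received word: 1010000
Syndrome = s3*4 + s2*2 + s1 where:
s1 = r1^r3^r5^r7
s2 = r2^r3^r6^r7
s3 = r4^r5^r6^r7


s1=0, s2=1, s3=0

Syndrome = 2 (error at position 2)


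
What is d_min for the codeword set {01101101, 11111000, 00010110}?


Comparing all pairs, minimum distance: 4
Can detect 3 errors, correct 1 errors

4


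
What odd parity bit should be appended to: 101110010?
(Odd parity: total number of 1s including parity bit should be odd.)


Number of 1s in data: 5
Parity bit: 0

0


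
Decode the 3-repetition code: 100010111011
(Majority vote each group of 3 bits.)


Groups: 100, 010, 111, 011
Majority votes: 0011

0011


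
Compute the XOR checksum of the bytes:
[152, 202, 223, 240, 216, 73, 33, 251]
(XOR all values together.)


XOR chain: 152 ^ 202 ^ 223 ^ 240 ^ 216 ^ 73 ^ 33 ^ 251 = 54

54


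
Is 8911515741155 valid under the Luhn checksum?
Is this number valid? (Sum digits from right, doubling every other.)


Luhn sum = 50
50 mod 10 = 0

Valid (Luhn sum mod 10 = 0)


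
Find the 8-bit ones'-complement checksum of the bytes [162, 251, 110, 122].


Sum = 645 mod 256 = 133
Complement = 122

122


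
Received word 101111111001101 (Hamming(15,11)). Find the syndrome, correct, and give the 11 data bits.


Syndrome = 13: error at position 13

Data: 11111001001 (corrected bit 13)


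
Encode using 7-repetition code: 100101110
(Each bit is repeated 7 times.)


Each bit -> 7 copies

111111100000000000000111111100000001111111111111111111110000000


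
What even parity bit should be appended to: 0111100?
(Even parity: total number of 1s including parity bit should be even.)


Number of 1s in data: 4
Parity bit: 0

0


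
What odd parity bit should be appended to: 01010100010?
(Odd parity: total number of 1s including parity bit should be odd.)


Number of 1s in data: 4
Parity bit: 1

1


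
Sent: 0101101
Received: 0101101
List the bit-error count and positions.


XOR: 0000000

0 errors (received matches sent)


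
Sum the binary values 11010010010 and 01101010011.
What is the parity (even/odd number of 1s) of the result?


11010010010 = 1682
01101010011 = 851
Sum = 2533 = 100111100101
1s count = 7

odd parity (7 ones in 100111100101)


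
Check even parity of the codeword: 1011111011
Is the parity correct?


Number of 1s: 8

Yes, parity is correct (8 ones)


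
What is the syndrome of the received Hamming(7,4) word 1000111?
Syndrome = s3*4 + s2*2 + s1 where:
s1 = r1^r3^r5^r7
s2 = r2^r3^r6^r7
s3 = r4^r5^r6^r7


s1=1, s2=0, s3=1

Syndrome = 5 (error at position 5)


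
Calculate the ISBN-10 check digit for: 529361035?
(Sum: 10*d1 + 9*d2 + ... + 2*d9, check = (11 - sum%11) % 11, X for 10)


Weighted sum: 221
221 mod 11 = 1

Check digit: X


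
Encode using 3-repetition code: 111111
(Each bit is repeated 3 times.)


Each bit -> 3 copies

111111111111111111


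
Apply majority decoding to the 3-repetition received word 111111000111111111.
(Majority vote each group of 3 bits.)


Groups: 111, 111, 000, 111, 111, 111
Majority votes: 110111

110111


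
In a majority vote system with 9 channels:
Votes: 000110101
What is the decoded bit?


Ones: 4 out of 9
Threshold: 5

0 (4/9 voted 1)


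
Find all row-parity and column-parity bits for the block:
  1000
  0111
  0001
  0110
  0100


Row parities: 11101
Column parities: 1100

Row P: 11101, Col P: 1100, Corner: 0


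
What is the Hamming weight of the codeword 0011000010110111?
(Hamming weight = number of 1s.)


Counting 1s in 0011000010110111

8


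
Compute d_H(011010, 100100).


XOR: 111110
Count of 1s: 5

5


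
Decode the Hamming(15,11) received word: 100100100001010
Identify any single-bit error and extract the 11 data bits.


Syndrome = 0: no error detected

Data: 00010001010 (no errors)


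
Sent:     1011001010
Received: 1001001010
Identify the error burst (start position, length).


XOR: 0010000000

Burst at position 2, length 1


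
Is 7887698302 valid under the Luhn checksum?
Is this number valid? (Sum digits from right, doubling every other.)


Luhn sum = 51
51 mod 10 = 1

Invalid (Luhn sum mod 10 = 1)


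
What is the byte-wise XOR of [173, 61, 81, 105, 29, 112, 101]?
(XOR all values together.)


XOR chain: 173 ^ 61 ^ 81 ^ 105 ^ 29 ^ 112 ^ 101 = 160

160


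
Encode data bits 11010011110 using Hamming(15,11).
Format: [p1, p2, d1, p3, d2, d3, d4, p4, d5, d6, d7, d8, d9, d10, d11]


Parity bits: p1=1, p2=0, p3=1, p4=0

101110100011110


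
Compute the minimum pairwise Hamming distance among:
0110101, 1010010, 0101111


Comparing all pairs, minimum distance: 3
Can detect 2 errors, correct 1 errors

3


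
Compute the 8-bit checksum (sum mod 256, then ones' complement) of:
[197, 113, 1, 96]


Sum = 407 mod 256 = 151
Complement = 104

104


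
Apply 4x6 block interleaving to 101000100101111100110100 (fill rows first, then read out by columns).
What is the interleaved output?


Matrix:
  101000
  100101
  111100
  110100
Read columns: 111100111010011100000100

111100111010011100000100


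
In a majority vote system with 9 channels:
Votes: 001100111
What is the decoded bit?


Ones: 5 out of 9
Threshold: 5

1 (5/9 voted 1)


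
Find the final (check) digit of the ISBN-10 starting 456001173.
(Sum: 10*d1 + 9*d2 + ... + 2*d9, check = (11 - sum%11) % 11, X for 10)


Weighted sum: 169
169 mod 11 = 4

Check digit: 7


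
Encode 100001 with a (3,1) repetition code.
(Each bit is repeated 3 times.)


Each bit -> 3 copies

111000000000000111


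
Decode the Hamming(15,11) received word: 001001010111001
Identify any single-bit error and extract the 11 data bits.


Syndrome = 15: error at position 15

Data: 10100111000 (corrected bit 15)


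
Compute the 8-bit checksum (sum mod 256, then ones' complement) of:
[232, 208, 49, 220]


Sum = 709 mod 256 = 197
Complement = 58

58


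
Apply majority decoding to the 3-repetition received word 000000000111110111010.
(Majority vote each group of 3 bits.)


Groups: 000, 000, 000, 111, 110, 111, 010
Majority votes: 0001110

0001110


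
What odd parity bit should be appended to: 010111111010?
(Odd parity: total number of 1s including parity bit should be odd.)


Number of 1s in data: 8
Parity bit: 1

1


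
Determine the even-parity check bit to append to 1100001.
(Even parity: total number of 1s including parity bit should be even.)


Number of 1s in data: 3
Parity bit: 1

1


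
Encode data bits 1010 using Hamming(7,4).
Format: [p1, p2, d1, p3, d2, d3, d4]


Parity bits: p1=1, p2=0, p3=1

1011010


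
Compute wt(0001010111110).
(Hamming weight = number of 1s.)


Counting 1s in 0001010111110

7


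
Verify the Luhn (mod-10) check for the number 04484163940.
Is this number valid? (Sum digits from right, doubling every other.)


Luhn sum = 54
54 mod 10 = 4

Invalid (Luhn sum mod 10 = 4)


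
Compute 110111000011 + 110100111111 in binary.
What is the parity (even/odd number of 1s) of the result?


110111000011 = 3523
110100111111 = 3391
Sum = 6914 = 1101100000010
1s count = 5

odd parity (5 ones in 1101100000010)


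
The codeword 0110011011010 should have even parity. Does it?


Number of 1s: 7

No, parity error (7 ones)


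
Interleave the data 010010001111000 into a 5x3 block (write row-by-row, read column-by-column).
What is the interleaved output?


Matrix:
  010
  010
  001
  111
  000
Read columns: 000101101000110

000101101000110


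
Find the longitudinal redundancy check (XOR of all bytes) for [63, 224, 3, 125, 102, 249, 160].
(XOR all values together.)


XOR chain: 63 ^ 224 ^ 3 ^ 125 ^ 102 ^ 249 ^ 160 = 158

158


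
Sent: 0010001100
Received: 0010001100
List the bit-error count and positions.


XOR: 0000000000

0 errors (received matches sent)


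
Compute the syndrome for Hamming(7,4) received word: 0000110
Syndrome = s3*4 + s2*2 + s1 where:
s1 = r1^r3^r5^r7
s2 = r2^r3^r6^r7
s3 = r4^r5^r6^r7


s1=1, s2=1, s3=0

Syndrome = 3 (error at position 3)


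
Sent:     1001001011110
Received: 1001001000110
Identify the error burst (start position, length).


XOR: 0000000011000

Burst at position 8, length 2


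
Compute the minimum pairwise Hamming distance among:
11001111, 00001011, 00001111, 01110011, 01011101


Comparing all pairs, minimum distance: 1
Can detect 0 errors, correct 0 errors

1


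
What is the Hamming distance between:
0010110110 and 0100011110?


XOR: 0110101000
Count of 1s: 4

4


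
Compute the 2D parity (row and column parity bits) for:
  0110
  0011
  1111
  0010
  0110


Row parities: 00010
Column parities: 1110

Row P: 00010, Col P: 1110, Corner: 1


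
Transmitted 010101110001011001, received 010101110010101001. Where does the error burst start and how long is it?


XOR: 000000000011110000

Burst at position 10, length 4


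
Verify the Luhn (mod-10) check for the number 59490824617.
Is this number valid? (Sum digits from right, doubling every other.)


Luhn sum = 59
59 mod 10 = 9

Invalid (Luhn sum mod 10 = 9)


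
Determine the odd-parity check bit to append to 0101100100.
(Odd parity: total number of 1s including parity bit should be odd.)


Number of 1s in data: 4
Parity bit: 1

1


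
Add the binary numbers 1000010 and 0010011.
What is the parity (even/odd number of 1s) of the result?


1000010 = 66
0010011 = 19
Sum = 85 = 1010101
1s count = 4

even parity (4 ones in 1010101)


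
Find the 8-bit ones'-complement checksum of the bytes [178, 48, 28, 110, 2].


Sum = 366 mod 256 = 110
Complement = 145

145


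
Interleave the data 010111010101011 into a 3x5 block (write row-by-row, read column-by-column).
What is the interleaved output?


Matrix:
  01011
  10101
  01011
Read columns: 010101010101111

010101010101111


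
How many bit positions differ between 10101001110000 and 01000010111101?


XOR: 11101011001101
Count of 1s: 9

9


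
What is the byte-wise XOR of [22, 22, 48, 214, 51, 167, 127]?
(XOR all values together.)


XOR chain: 22 ^ 22 ^ 48 ^ 214 ^ 51 ^ 167 ^ 127 = 13

13


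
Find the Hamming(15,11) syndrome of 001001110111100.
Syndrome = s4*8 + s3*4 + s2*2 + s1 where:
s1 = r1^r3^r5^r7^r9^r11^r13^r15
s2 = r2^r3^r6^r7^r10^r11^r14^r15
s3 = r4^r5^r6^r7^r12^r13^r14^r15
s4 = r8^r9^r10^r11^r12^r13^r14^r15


s1=0, s2=1, s3=0, s4=1

Syndrome = 10 (error at position 10)


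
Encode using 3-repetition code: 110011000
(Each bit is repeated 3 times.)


Each bit -> 3 copies

111111000000111111000000000


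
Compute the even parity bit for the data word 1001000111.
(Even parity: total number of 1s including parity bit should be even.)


Number of 1s in data: 5
Parity bit: 1

1


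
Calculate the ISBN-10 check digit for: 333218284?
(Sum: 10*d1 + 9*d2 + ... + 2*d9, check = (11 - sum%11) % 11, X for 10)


Weighted sum: 181
181 mod 11 = 5

Check digit: 6


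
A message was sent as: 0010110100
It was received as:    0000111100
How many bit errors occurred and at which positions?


XOR: 0010001000

2 error(s) at position(s): 2, 6


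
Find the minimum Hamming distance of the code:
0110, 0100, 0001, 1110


Comparing all pairs, minimum distance: 1
Can detect 0 errors, correct 0 errors

1


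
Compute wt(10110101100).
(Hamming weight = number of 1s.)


Counting 1s in 10110101100

6


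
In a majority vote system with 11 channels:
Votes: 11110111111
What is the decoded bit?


Ones: 10 out of 11
Threshold: 6

1 (10/11 voted 1)


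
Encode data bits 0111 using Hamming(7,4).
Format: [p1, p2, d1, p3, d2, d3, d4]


Parity bits: p1=0, p2=0, p3=1

0001111


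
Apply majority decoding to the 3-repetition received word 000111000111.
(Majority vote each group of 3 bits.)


Groups: 000, 111, 000, 111
Majority votes: 0101

0101


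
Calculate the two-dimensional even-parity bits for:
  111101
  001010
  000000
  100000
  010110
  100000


Row parities: 100111
Column parities: 100001

Row P: 100111, Col P: 100001, Corner: 0


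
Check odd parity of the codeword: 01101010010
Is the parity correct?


Number of 1s: 5

Yes, parity is correct (5 ones)


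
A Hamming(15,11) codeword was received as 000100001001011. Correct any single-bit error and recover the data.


Syndrome = 0: no error detected

Data: 00001001011 (no errors)


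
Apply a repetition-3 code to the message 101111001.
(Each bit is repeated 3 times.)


Each bit -> 3 copies

111000111111111111000000111


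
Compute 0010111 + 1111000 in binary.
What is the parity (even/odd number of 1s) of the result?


0010111 = 23
1111000 = 120
Sum = 143 = 10001111
1s count = 5

odd parity (5 ones in 10001111)


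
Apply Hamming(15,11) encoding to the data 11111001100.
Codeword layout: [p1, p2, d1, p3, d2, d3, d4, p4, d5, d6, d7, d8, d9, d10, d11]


Parity bits: p1=1, p2=1, p3=1, p4=1

111111111001100


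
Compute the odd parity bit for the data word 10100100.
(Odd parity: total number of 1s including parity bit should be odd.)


Number of 1s in data: 3
Parity bit: 0

0


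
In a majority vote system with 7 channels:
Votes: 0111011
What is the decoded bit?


Ones: 5 out of 7
Threshold: 4

1 (5/7 voted 1)


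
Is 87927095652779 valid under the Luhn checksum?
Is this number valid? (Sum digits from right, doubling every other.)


Luhn sum = 77
77 mod 10 = 7

Invalid (Luhn sum mod 10 = 7)


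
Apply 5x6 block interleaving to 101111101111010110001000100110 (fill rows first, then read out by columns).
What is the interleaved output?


Matrix:
  101111
  101111
  010110
  001000
  100110
Read columns: 110010010011010111011110111000

110010010011010111011110111000


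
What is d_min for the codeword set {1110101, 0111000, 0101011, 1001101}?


Comparing all pairs, minimum distance: 3
Can detect 2 errors, correct 1 errors

3


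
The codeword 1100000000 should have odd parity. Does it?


Number of 1s: 2

No, parity error (2 ones)


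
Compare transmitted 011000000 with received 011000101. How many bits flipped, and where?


XOR: 000000101

2 error(s) at position(s): 6, 8


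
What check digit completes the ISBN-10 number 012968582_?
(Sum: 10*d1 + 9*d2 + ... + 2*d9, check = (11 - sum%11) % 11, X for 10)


Weighted sum: 212
212 mod 11 = 3

Check digit: 8


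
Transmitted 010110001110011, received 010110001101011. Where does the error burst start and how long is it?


XOR: 000000000011000

Burst at position 10, length 2


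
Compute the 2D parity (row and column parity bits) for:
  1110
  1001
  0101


Row parities: 100
Column parities: 0010

Row P: 100, Col P: 0010, Corner: 1


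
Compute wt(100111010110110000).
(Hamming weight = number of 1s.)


Counting 1s in 100111010110110000

9


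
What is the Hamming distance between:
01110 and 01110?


XOR: 00000
Count of 1s: 0

0


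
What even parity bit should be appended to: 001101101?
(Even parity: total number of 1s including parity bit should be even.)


Number of 1s in data: 5
Parity bit: 1

1


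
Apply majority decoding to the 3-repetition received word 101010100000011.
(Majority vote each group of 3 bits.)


Groups: 101, 010, 100, 000, 011
Majority votes: 10001

10001


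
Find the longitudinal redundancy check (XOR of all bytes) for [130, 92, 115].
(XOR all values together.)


XOR chain: 130 ^ 92 ^ 115 = 173

173


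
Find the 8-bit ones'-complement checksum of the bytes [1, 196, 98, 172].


Sum = 467 mod 256 = 211
Complement = 44

44


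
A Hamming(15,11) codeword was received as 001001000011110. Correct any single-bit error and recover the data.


Syndrome = 1: error at position 1

Data: 10100011110 (corrected bit 1)


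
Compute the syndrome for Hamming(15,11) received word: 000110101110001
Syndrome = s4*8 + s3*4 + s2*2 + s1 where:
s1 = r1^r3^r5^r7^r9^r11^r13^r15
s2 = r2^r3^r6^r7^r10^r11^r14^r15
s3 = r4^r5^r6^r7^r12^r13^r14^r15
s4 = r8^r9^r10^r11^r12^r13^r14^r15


s1=1, s2=0, s3=0, s4=0

Syndrome = 1 (error at position 1)


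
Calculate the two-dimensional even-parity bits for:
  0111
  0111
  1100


Row parities: 110
Column parities: 1100

Row P: 110, Col P: 1100, Corner: 0


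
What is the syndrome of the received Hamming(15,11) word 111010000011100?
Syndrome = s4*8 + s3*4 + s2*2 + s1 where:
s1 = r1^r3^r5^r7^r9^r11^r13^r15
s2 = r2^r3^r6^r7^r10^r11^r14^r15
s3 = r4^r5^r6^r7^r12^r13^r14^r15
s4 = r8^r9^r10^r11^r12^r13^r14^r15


s1=1, s2=1, s3=1, s4=1

Syndrome = 15 (error at position 15)


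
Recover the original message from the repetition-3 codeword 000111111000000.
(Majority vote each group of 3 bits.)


Groups: 000, 111, 111, 000, 000
Majority votes: 01100

01100


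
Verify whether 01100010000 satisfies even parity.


Number of 1s: 3

No, parity error (3 ones)


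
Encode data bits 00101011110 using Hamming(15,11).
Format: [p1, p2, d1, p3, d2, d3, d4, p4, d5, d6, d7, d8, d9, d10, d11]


Parity bits: p1=1, p2=1, p3=0, p4=1

110001011011110


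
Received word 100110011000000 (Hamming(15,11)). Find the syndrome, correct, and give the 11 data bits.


Syndrome = 1: error at position 1

Data: 01001000000 (corrected bit 1)


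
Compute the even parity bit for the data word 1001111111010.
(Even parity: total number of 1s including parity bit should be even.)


Number of 1s in data: 9
Parity bit: 1

1


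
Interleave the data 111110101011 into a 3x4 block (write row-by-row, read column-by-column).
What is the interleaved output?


Matrix:
  1111
  1010
  1011
Read columns: 111100111101

111100111101


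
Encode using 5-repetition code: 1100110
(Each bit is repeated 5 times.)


Each bit -> 5 copies

11111111110000000000111111111100000


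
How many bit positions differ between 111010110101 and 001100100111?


XOR: 110110010010
Count of 1s: 6

6


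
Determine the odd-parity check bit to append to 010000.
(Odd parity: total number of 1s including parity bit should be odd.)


Number of 1s in data: 1
Parity bit: 0

0


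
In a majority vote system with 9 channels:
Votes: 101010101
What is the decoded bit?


Ones: 5 out of 9
Threshold: 5

1 (5/9 voted 1)


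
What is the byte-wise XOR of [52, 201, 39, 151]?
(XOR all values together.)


XOR chain: 52 ^ 201 ^ 39 ^ 151 = 77

77


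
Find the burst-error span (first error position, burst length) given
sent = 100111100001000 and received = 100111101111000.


XOR: 000000001110000

Burst at position 8, length 3


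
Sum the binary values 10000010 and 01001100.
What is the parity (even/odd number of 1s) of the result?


10000010 = 130
01001100 = 76
Sum = 206 = 11001110
1s count = 5

odd parity (5 ones in 11001110)


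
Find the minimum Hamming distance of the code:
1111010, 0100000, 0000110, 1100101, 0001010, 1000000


Comparing all pairs, minimum distance: 2
Can detect 1 errors, correct 0 errors

2


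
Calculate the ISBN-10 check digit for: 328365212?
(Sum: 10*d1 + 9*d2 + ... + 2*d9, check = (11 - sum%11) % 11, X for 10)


Weighted sum: 209
209 mod 11 = 0

Check digit: 0


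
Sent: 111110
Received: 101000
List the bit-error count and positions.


XOR: 010110

3 error(s) at position(s): 1, 3, 4


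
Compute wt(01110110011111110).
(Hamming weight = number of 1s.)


Counting 1s in 01110110011111110

12


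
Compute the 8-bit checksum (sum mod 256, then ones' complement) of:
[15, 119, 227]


Sum = 361 mod 256 = 105
Complement = 150

150


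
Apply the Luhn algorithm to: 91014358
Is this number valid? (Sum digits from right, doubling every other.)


Luhn sum = 31
31 mod 10 = 1

Invalid (Luhn sum mod 10 = 1)


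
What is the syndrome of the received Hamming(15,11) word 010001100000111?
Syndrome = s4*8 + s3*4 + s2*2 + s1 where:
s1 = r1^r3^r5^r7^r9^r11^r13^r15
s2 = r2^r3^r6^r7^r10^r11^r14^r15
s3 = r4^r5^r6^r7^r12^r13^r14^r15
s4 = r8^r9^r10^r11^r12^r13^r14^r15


s1=1, s2=1, s3=1, s4=1

Syndrome = 15 (error at position 15)
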